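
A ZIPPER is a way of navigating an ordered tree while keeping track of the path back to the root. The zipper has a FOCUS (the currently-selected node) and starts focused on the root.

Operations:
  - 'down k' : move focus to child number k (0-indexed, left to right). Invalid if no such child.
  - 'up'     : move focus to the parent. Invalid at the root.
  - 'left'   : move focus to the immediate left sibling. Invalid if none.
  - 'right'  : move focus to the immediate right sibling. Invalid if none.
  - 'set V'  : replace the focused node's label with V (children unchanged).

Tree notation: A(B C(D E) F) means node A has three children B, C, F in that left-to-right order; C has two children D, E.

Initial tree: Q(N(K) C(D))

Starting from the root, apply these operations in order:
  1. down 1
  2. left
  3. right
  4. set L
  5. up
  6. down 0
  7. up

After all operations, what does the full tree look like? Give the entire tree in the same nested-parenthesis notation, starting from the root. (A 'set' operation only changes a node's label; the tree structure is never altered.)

Step 1 (down 1): focus=C path=1 depth=1 children=['D'] left=['N'] right=[] parent=Q
Step 2 (left): focus=N path=0 depth=1 children=['K'] left=[] right=['C'] parent=Q
Step 3 (right): focus=C path=1 depth=1 children=['D'] left=['N'] right=[] parent=Q
Step 4 (set L): focus=L path=1 depth=1 children=['D'] left=['N'] right=[] parent=Q
Step 5 (up): focus=Q path=root depth=0 children=['N', 'L'] (at root)
Step 6 (down 0): focus=N path=0 depth=1 children=['K'] left=[] right=['L'] parent=Q
Step 7 (up): focus=Q path=root depth=0 children=['N', 'L'] (at root)

Answer: Q(N(K) L(D))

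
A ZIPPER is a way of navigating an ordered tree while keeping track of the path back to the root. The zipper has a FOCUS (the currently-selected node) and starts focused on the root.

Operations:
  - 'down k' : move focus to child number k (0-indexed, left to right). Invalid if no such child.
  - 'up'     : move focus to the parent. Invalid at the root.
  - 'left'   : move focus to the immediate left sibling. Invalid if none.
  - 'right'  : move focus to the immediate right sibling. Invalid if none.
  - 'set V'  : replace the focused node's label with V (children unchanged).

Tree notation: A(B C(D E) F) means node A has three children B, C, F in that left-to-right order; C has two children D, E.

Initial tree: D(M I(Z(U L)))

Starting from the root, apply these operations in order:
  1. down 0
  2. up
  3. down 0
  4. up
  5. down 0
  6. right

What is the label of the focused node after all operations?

Answer: I

Derivation:
Step 1 (down 0): focus=M path=0 depth=1 children=[] left=[] right=['I'] parent=D
Step 2 (up): focus=D path=root depth=0 children=['M', 'I'] (at root)
Step 3 (down 0): focus=M path=0 depth=1 children=[] left=[] right=['I'] parent=D
Step 4 (up): focus=D path=root depth=0 children=['M', 'I'] (at root)
Step 5 (down 0): focus=M path=0 depth=1 children=[] left=[] right=['I'] parent=D
Step 6 (right): focus=I path=1 depth=1 children=['Z'] left=['M'] right=[] parent=D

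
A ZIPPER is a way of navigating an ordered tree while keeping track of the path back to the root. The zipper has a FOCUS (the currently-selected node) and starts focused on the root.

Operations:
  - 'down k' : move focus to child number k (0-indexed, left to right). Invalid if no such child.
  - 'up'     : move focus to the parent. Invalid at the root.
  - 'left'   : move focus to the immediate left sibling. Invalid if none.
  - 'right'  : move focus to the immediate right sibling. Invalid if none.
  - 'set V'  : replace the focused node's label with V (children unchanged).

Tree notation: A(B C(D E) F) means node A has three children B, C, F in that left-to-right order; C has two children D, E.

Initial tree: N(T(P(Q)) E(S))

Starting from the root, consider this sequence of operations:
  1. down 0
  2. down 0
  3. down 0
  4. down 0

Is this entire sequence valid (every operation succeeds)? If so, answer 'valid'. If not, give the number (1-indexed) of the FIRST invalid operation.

Step 1 (down 0): focus=T path=0 depth=1 children=['P'] left=[] right=['E'] parent=N
Step 2 (down 0): focus=P path=0/0 depth=2 children=['Q'] left=[] right=[] parent=T
Step 3 (down 0): focus=Q path=0/0/0 depth=3 children=[] left=[] right=[] parent=P
Step 4 (down 0): INVALID

Answer: 4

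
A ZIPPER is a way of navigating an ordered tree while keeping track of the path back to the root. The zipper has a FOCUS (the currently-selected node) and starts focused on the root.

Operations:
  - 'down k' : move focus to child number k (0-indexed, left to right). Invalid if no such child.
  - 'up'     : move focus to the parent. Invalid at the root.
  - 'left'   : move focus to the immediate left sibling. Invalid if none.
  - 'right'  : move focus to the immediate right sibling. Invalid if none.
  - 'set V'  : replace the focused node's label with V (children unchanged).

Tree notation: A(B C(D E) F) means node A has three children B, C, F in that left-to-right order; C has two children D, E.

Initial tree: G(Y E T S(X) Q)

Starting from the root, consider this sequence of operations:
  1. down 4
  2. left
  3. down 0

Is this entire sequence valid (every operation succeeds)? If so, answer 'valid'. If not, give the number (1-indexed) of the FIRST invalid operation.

Step 1 (down 4): focus=Q path=4 depth=1 children=[] left=['Y', 'E', 'T', 'S'] right=[] parent=G
Step 2 (left): focus=S path=3 depth=1 children=['X'] left=['Y', 'E', 'T'] right=['Q'] parent=G
Step 3 (down 0): focus=X path=3/0 depth=2 children=[] left=[] right=[] parent=S

Answer: valid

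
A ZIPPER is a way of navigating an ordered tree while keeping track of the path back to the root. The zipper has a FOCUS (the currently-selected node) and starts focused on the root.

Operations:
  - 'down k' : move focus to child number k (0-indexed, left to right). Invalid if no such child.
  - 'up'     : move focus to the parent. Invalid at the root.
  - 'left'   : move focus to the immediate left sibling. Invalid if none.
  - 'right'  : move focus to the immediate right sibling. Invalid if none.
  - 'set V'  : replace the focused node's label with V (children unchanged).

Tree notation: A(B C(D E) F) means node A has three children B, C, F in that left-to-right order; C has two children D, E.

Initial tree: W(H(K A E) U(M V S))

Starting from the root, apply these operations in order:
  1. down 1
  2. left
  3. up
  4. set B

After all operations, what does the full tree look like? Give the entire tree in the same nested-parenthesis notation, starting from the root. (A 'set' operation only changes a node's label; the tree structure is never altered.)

Answer: B(H(K A E) U(M V S))

Derivation:
Step 1 (down 1): focus=U path=1 depth=1 children=['M', 'V', 'S'] left=['H'] right=[] parent=W
Step 2 (left): focus=H path=0 depth=1 children=['K', 'A', 'E'] left=[] right=['U'] parent=W
Step 3 (up): focus=W path=root depth=0 children=['H', 'U'] (at root)
Step 4 (set B): focus=B path=root depth=0 children=['H', 'U'] (at root)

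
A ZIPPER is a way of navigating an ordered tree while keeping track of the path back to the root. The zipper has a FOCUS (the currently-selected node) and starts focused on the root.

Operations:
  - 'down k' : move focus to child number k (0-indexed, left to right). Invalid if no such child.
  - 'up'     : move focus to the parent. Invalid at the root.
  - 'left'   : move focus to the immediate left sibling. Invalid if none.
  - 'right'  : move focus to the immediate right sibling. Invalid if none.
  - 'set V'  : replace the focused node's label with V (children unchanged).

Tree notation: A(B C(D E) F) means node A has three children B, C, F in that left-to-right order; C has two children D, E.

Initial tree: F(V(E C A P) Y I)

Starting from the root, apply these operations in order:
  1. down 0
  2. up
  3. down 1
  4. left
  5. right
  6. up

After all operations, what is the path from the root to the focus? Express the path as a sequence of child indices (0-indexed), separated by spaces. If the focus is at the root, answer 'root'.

Answer: root

Derivation:
Step 1 (down 0): focus=V path=0 depth=1 children=['E', 'C', 'A', 'P'] left=[] right=['Y', 'I'] parent=F
Step 2 (up): focus=F path=root depth=0 children=['V', 'Y', 'I'] (at root)
Step 3 (down 1): focus=Y path=1 depth=1 children=[] left=['V'] right=['I'] parent=F
Step 4 (left): focus=V path=0 depth=1 children=['E', 'C', 'A', 'P'] left=[] right=['Y', 'I'] parent=F
Step 5 (right): focus=Y path=1 depth=1 children=[] left=['V'] right=['I'] parent=F
Step 6 (up): focus=F path=root depth=0 children=['V', 'Y', 'I'] (at root)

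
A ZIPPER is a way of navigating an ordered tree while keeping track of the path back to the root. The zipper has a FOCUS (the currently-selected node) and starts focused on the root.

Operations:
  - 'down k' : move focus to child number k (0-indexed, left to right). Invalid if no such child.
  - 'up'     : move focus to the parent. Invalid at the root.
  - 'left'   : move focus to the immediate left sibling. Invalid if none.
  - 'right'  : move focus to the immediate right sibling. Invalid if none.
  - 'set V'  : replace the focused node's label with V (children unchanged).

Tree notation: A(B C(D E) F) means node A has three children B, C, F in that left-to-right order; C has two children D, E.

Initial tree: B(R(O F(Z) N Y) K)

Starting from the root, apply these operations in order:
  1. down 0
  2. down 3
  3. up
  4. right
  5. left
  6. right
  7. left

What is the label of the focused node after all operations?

Step 1 (down 0): focus=R path=0 depth=1 children=['O', 'F', 'N', 'Y'] left=[] right=['K'] parent=B
Step 2 (down 3): focus=Y path=0/3 depth=2 children=[] left=['O', 'F', 'N'] right=[] parent=R
Step 3 (up): focus=R path=0 depth=1 children=['O', 'F', 'N', 'Y'] left=[] right=['K'] parent=B
Step 4 (right): focus=K path=1 depth=1 children=[] left=['R'] right=[] parent=B
Step 5 (left): focus=R path=0 depth=1 children=['O', 'F', 'N', 'Y'] left=[] right=['K'] parent=B
Step 6 (right): focus=K path=1 depth=1 children=[] left=['R'] right=[] parent=B
Step 7 (left): focus=R path=0 depth=1 children=['O', 'F', 'N', 'Y'] left=[] right=['K'] parent=B

Answer: R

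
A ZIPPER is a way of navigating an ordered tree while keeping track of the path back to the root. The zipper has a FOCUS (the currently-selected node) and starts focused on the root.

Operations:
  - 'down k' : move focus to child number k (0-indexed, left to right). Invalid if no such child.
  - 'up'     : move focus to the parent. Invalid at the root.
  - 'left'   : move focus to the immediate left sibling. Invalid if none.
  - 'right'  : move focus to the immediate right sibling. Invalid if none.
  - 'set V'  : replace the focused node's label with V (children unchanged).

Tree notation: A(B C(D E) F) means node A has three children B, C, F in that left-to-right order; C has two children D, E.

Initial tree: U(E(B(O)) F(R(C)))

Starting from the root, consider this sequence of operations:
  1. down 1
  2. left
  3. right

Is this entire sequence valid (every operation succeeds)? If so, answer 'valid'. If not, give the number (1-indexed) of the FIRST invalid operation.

Step 1 (down 1): focus=F path=1 depth=1 children=['R'] left=['E'] right=[] parent=U
Step 2 (left): focus=E path=0 depth=1 children=['B'] left=[] right=['F'] parent=U
Step 3 (right): focus=F path=1 depth=1 children=['R'] left=['E'] right=[] parent=U

Answer: valid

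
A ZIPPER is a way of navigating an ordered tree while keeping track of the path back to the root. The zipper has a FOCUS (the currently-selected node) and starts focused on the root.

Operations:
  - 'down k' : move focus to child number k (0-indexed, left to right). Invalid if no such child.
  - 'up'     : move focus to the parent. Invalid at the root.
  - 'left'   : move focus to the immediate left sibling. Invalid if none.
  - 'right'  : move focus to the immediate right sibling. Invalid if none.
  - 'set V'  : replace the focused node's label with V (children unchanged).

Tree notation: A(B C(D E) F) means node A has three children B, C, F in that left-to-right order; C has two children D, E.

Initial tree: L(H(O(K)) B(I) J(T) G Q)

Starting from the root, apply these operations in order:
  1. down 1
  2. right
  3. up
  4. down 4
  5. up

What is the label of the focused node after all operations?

Step 1 (down 1): focus=B path=1 depth=1 children=['I'] left=['H'] right=['J', 'G', 'Q'] parent=L
Step 2 (right): focus=J path=2 depth=1 children=['T'] left=['H', 'B'] right=['G', 'Q'] parent=L
Step 3 (up): focus=L path=root depth=0 children=['H', 'B', 'J', 'G', 'Q'] (at root)
Step 4 (down 4): focus=Q path=4 depth=1 children=[] left=['H', 'B', 'J', 'G'] right=[] parent=L
Step 5 (up): focus=L path=root depth=0 children=['H', 'B', 'J', 'G', 'Q'] (at root)

Answer: L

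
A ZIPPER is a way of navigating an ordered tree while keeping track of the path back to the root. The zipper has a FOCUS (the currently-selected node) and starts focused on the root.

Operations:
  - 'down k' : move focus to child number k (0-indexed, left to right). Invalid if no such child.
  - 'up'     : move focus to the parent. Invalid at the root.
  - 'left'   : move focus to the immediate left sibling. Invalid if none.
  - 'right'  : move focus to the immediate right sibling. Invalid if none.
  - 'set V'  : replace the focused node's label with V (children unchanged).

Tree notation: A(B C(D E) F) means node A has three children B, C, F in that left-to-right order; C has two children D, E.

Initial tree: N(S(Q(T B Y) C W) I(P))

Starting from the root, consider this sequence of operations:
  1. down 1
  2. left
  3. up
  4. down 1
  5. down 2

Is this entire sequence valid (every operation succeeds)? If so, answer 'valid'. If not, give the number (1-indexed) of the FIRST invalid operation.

Step 1 (down 1): focus=I path=1 depth=1 children=['P'] left=['S'] right=[] parent=N
Step 2 (left): focus=S path=0 depth=1 children=['Q', 'C', 'W'] left=[] right=['I'] parent=N
Step 3 (up): focus=N path=root depth=0 children=['S', 'I'] (at root)
Step 4 (down 1): focus=I path=1 depth=1 children=['P'] left=['S'] right=[] parent=N
Step 5 (down 2): INVALID

Answer: 5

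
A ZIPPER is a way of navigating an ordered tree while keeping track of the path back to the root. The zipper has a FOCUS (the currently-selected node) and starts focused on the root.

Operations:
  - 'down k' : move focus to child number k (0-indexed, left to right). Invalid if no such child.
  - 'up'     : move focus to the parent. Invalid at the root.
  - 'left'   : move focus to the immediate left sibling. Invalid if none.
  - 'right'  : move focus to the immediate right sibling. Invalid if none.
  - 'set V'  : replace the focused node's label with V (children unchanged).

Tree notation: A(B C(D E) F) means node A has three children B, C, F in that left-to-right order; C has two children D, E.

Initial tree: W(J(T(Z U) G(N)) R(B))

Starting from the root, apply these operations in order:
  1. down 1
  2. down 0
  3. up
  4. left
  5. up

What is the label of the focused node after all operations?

Answer: W

Derivation:
Step 1 (down 1): focus=R path=1 depth=1 children=['B'] left=['J'] right=[] parent=W
Step 2 (down 0): focus=B path=1/0 depth=2 children=[] left=[] right=[] parent=R
Step 3 (up): focus=R path=1 depth=1 children=['B'] left=['J'] right=[] parent=W
Step 4 (left): focus=J path=0 depth=1 children=['T', 'G'] left=[] right=['R'] parent=W
Step 5 (up): focus=W path=root depth=0 children=['J', 'R'] (at root)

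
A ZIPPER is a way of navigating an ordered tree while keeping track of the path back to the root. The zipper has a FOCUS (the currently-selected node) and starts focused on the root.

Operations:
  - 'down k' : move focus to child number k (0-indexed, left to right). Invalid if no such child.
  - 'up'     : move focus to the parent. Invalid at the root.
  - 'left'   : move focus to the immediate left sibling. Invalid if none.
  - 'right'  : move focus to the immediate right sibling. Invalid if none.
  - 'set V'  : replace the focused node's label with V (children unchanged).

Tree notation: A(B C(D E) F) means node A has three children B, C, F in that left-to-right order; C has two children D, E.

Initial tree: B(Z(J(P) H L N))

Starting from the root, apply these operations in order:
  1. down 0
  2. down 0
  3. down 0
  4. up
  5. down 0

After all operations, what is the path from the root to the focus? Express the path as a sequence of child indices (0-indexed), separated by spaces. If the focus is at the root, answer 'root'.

Step 1 (down 0): focus=Z path=0 depth=1 children=['J', 'H', 'L', 'N'] left=[] right=[] parent=B
Step 2 (down 0): focus=J path=0/0 depth=2 children=['P'] left=[] right=['H', 'L', 'N'] parent=Z
Step 3 (down 0): focus=P path=0/0/0 depth=3 children=[] left=[] right=[] parent=J
Step 4 (up): focus=J path=0/0 depth=2 children=['P'] left=[] right=['H', 'L', 'N'] parent=Z
Step 5 (down 0): focus=P path=0/0/0 depth=3 children=[] left=[] right=[] parent=J

Answer: 0 0 0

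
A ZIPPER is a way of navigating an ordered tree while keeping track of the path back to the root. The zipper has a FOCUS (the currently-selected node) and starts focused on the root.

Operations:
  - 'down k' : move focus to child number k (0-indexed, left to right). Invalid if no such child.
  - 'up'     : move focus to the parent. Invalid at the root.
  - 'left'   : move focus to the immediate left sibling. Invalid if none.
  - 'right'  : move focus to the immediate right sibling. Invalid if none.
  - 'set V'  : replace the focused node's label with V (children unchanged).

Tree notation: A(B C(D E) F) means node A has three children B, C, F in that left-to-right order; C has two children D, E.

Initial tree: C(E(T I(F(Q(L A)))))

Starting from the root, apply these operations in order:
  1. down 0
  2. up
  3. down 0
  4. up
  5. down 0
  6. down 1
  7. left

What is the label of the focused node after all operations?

Answer: T

Derivation:
Step 1 (down 0): focus=E path=0 depth=1 children=['T', 'I'] left=[] right=[] parent=C
Step 2 (up): focus=C path=root depth=0 children=['E'] (at root)
Step 3 (down 0): focus=E path=0 depth=1 children=['T', 'I'] left=[] right=[] parent=C
Step 4 (up): focus=C path=root depth=0 children=['E'] (at root)
Step 5 (down 0): focus=E path=0 depth=1 children=['T', 'I'] left=[] right=[] parent=C
Step 6 (down 1): focus=I path=0/1 depth=2 children=['F'] left=['T'] right=[] parent=E
Step 7 (left): focus=T path=0/0 depth=2 children=[] left=[] right=['I'] parent=E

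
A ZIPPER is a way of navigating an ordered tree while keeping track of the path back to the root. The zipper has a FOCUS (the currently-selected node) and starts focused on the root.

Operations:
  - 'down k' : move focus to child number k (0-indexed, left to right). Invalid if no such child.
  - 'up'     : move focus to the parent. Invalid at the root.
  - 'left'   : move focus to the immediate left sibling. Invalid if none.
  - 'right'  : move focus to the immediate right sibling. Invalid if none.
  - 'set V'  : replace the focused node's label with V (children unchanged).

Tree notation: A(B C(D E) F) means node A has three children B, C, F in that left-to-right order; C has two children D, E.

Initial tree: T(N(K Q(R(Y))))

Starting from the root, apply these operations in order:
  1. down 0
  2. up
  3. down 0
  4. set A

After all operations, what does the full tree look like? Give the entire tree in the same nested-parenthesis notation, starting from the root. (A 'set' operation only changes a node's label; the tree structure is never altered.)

Step 1 (down 0): focus=N path=0 depth=1 children=['K', 'Q'] left=[] right=[] parent=T
Step 2 (up): focus=T path=root depth=0 children=['N'] (at root)
Step 3 (down 0): focus=N path=0 depth=1 children=['K', 'Q'] left=[] right=[] parent=T
Step 4 (set A): focus=A path=0 depth=1 children=['K', 'Q'] left=[] right=[] parent=T

Answer: T(A(K Q(R(Y))))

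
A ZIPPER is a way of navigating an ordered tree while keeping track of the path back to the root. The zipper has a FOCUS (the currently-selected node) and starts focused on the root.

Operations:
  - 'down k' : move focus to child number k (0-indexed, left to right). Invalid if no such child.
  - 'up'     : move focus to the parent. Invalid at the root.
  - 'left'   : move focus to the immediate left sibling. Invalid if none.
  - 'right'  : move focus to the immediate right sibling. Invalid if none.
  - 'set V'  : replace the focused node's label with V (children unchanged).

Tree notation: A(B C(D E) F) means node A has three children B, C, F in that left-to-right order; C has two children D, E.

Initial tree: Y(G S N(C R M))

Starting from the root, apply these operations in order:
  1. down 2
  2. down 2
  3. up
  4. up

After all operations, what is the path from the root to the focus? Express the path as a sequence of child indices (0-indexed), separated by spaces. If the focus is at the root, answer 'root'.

Step 1 (down 2): focus=N path=2 depth=1 children=['C', 'R', 'M'] left=['G', 'S'] right=[] parent=Y
Step 2 (down 2): focus=M path=2/2 depth=2 children=[] left=['C', 'R'] right=[] parent=N
Step 3 (up): focus=N path=2 depth=1 children=['C', 'R', 'M'] left=['G', 'S'] right=[] parent=Y
Step 4 (up): focus=Y path=root depth=0 children=['G', 'S', 'N'] (at root)

Answer: root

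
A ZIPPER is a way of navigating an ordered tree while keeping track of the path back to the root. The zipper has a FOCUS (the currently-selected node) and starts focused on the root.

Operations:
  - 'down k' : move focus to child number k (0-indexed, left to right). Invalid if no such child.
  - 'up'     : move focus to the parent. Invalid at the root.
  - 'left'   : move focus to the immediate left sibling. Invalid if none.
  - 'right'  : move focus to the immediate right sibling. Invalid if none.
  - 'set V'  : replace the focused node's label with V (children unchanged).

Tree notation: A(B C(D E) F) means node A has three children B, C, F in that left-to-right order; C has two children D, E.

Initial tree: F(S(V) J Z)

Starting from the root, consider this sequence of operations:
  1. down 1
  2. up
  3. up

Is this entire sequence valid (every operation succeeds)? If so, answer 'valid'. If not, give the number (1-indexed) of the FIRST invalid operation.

Answer: 3

Derivation:
Step 1 (down 1): focus=J path=1 depth=1 children=[] left=['S'] right=['Z'] parent=F
Step 2 (up): focus=F path=root depth=0 children=['S', 'J', 'Z'] (at root)
Step 3 (up): INVALID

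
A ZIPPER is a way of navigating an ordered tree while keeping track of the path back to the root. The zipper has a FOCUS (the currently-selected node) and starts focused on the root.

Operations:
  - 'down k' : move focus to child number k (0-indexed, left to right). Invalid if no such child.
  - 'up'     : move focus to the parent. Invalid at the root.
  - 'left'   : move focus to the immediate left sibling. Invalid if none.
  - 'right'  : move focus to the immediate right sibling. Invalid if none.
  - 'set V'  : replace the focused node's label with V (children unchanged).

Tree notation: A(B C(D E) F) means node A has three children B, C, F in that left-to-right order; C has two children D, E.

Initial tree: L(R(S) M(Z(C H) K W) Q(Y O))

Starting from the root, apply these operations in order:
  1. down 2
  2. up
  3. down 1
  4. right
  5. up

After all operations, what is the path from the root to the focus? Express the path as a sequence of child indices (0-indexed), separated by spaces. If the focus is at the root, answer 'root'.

Answer: root

Derivation:
Step 1 (down 2): focus=Q path=2 depth=1 children=['Y', 'O'] left=['R', 'M'] right=[] parent=L
Step 2 (up): focus=L path=root depth=0 children=['R', 'M', 'Q'] (at root)
Step 3 (down 1): focus=M path=1 depth=1 children=['Z', 'K', 'W'] left=['R'] right=['Q'] parent=L
Step 4 (right): focus=Q path=2 depth=1 children=['Y', 'O'] left=['R', 'M'] right=[] parent=L
Step 5 (up): focus=L path=root depth=0 children=['R', 'M', 'Q'] (at root)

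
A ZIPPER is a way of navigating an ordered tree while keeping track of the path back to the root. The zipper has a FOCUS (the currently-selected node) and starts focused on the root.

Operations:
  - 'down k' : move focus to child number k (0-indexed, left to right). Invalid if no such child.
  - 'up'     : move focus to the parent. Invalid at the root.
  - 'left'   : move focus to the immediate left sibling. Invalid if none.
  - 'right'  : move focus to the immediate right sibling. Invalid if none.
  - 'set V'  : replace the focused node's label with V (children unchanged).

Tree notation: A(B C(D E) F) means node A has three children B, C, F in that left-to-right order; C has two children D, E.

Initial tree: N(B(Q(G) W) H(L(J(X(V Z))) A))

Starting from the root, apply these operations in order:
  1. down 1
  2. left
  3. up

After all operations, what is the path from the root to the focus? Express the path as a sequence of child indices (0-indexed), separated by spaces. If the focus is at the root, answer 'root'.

Answer: root

Derivation:
Step 1 (down 1): focus=H path=1 depth=1 children=['L', 'A'] left=['B'] right=[] parent=N
Step 2 (left): focus=B path=0 depth=1 children=['Q', 'W'] left=[] right=['H'] parent=N
Step 3 (up): focus=N path=root depth=0 children=['B', 'H'] (at root)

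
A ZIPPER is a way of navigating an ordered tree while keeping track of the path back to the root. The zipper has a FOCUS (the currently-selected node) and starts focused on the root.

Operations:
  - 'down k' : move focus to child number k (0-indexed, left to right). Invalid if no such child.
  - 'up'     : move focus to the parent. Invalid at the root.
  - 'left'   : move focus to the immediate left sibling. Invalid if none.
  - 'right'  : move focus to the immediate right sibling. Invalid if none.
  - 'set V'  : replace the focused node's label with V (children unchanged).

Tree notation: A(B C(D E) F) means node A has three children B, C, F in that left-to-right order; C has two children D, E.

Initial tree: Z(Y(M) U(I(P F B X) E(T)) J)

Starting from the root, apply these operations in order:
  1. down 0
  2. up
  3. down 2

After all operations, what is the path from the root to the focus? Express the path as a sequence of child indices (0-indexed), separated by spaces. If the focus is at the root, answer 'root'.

Answer: 2

Derivation:
Step 1 (down 0): focus=Y path=0 depth=1 children=['M'] left=[] right=['U', 'J'] parent=Z
Step 2 (up): focus=Z path=root depth=0 children=['Y', 'U', 'J'] (at root)
Step 3 (down 2): focus=J path=2 depth=1 children=[] left=['Y', 'U'] right=[] parent=Z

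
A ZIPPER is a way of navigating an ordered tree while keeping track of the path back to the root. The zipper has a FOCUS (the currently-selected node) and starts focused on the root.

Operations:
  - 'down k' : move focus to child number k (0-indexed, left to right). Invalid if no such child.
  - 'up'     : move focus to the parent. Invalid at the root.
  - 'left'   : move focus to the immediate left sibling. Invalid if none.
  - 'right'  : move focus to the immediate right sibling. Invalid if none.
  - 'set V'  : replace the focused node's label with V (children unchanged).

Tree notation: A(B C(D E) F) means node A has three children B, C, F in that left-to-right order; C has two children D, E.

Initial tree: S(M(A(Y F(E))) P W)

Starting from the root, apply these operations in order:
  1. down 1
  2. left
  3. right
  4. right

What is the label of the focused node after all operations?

Step 1 (down 1): focus=P path=1 depth=1 children=[] left=['M'] right=['W'] parent=S
Step 2 (left): focus=M path=0 depth=1 children=['A'] left=[] right=['P', 'W'] parent=S
Step 3 (right): focus=P path=1 depth=1 children=[] left=['M'] right=['W'] parent=S
Step 4 (right): focus=W path=2 depth=1 children=[] left=['M', 'P'] right=[] parent=S

Answer: W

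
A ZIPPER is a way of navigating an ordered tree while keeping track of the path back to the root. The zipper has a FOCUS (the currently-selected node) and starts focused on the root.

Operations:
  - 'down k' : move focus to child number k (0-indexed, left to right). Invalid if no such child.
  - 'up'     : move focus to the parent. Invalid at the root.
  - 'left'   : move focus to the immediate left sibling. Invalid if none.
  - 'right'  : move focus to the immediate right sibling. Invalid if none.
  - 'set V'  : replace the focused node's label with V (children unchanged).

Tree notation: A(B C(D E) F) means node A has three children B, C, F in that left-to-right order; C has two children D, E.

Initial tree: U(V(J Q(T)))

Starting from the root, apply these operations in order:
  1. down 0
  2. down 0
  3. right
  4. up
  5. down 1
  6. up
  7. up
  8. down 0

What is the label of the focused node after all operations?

Step 1 (down 0): focus=V path=0 depth=1 children=['J', 'Q'] left=[] right=[] parent=U
Step 2 (down 0): focus=J path=0/0 depth=2 children=[] left=[] right=['Q'] parent=V
Step 3 (right): focus=Q path=0/1 depth=2 children=['T'] left=['J'] right=[] parent=V
Step 4 (up): focus=V path=0 depth=1 children=['J', 'Q'] left=[] right=[] parent=U
Step 5 (down 1): focus=Q path=0/1 depth=2 children=['T'] left=['J'] right=[] parent=V
Step 6 (up): focus=V path=0 depth=1 children=['J', 'Q'] left=[] right=[] parent=U
Step 7 (up): focus=U path=root depth=0 children=['V'] (at root)
Step 8 (down 0): focus=V path=0 depth=1 children=['J', 'Q'] left=[] right=[] parent=U

Answer: V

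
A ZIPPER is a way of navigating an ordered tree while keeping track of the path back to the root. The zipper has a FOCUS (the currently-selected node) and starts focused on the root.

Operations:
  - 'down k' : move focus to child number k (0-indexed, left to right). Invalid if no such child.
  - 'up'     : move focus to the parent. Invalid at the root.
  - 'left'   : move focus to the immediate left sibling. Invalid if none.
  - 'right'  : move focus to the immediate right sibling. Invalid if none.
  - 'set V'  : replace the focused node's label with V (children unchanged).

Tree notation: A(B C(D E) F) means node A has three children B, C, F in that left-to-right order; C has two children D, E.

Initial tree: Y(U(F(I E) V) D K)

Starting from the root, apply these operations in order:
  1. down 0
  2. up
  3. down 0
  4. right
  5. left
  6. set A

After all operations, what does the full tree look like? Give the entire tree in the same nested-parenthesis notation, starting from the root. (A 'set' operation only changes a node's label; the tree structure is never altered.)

Step 1 (down 0): focus=U path=0 depth=1 children=['F', 'V'] left=[] right=['D', 'K'] parent=Y
Step 2 (up): focus=Y path=root depth=0 children=['U', 'D', 'K'] (at root)
Step 3 (down 0): focus=U path=0 depth=1 children=['F', 'V'] left=[] right=['D', 'K'] parent=Y
Step 4 (right): focus=D path=1 depth=1 children=[] left=['U'] right=['K'] parent=Y
Step 5 (left): focus=U path=0 depth=1 children=['F', 'V'] left=[] right=['D', 'K'] parent=Y
Step 6 (set A): focus=A path=0 depth=1 children=['F', 'V'] left=[] right=['D', 'K'] parent=Y

Answer: Y(A(F(I E) V) D K)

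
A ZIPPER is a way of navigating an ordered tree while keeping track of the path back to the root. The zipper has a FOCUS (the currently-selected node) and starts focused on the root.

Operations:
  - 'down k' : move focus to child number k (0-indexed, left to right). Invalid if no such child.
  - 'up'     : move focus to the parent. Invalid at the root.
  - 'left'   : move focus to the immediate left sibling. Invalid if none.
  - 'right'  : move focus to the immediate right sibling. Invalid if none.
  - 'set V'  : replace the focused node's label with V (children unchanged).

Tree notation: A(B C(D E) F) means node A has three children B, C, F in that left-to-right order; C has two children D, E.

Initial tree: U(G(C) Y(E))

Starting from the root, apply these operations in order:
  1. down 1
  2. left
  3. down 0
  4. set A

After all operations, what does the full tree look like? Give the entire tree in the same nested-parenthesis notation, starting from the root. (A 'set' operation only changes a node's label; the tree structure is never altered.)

Answer: U(G(A) Y(E))

Derivation:
Step 1 (down 1): focus=Y path=1 depth=1 children=['E'] left=['G'] right=[] parent=U
Step 2 (left): focus=G path=0 depth=1 children=['C'] left=[] right=['Y'] parent=U
Step 3 (down 0): focus=C path=0/0 depth=2 children=[] left=[] right=[] parent=G
Step 4 (set A): focus=A path=0/0 depth=2 children=[] left=[] right=[] parent=G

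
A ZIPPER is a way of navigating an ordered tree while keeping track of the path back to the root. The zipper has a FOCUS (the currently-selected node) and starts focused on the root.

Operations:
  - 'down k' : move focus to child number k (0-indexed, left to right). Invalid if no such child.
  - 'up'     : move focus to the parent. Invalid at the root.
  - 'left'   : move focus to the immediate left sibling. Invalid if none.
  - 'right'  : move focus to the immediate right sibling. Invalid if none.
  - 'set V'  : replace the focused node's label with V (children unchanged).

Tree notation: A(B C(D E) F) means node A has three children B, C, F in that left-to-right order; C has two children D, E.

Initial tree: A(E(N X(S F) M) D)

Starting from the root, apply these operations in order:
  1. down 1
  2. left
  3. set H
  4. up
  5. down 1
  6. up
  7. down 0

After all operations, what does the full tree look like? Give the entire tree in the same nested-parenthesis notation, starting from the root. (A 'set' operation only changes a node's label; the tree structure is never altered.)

Step 1 (down 1): focus=D path=1 depth=1 children=[] left=['E'] right=[] parent=A
Step 2 (left): focus=E path=0 depth=1 children=['N', 'X', 'M'] left=[] right=['D'] parent=A
Step 3 (set H): focus=H path=0 depth=1 children=['N', 'X', 'M'] left=[] right=['D'] parent=A
Step 4 (up): focus=A path=root depth=0 children=['H', 'D'] (at root)
Step 5 (down 1): focus=D path=1 depth=1 children=[] left=['H'] right=[] parent=A
Step 6 (up): focus=A path=root depth=0 children=['H', 'D'] (at root)
Step 7 (down 0): focus=H path=0 depth=1 children=['N', 'X', 'M'] left=[] right=['D'] parent=A

Answer: A(H(N X(S F) M) D)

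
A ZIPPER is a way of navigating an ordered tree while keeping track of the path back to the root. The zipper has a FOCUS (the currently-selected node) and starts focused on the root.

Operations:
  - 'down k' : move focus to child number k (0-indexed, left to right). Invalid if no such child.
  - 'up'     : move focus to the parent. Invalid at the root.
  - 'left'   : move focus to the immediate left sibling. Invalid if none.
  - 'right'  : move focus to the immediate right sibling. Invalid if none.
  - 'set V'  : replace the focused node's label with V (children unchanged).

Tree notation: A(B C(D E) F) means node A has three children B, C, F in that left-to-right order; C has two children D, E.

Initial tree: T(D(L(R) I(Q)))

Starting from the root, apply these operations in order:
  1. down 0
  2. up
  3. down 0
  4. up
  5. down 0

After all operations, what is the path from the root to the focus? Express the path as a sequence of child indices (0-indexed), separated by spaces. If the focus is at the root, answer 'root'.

Step 1 (down 0): focus=D path=0 depth=1 children=['L', 'I'] left=[] right=[] parent=T
Step 2 (up): focus=T path=root depth=0 children=['D'] (at root)
Step 3 (down 0): focus=D path=0 depth=1 children=['L', 'I'] left=[] right=[] parent=T
Step 4 (up): focus=T path=root depth=0 children=['D'] (at root)
Step 5 (down 0): focus=D path=0 depth=1 children=['L', 'I'] left=[] right=[] parent=T

Answer: 0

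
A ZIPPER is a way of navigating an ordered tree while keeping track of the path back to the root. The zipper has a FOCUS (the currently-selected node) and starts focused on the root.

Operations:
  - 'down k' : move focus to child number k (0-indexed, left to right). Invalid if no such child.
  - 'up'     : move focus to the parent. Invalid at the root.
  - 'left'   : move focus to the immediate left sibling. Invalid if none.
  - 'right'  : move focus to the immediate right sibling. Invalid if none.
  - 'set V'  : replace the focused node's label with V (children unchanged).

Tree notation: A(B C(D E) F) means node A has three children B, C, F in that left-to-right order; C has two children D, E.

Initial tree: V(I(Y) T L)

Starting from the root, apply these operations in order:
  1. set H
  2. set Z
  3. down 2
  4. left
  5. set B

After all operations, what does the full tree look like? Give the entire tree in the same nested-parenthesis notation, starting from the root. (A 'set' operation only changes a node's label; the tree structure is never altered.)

Step 1 (set H): focus=H path=root depth=0 children=['I', 'T', 'L'] (at root)
Step 2 (set Z): focus=Z path=root depth=0 children=['I', 'T', 'L'] (at root)
Step 3 (down 2): focus=L path=2 depth=1 children=[] left=['I', 'T'] right=[] parent=Z
Step 4 (left): focus=T path=1 depth=1 children=[] left=['I'] right=['L'] parent=Z
Step 5 (set B): focus=B path=1 depth=1 children=[] left=['I'] right=['L'] parent=Z

Answer: Z(I(Y) B L)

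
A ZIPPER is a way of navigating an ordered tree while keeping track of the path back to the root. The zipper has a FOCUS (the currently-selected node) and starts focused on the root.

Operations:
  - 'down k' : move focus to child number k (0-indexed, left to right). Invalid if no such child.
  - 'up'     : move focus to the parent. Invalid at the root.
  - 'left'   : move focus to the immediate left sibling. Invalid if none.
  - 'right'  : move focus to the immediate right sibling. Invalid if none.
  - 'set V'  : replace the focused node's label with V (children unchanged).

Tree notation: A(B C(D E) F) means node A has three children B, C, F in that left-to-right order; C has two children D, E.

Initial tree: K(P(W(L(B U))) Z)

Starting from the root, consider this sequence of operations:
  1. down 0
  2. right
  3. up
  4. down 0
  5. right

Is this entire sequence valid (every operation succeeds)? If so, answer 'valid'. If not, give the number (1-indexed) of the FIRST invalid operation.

Answer: valid

Derivation:
Step 1 (down 0): focus=P path=0 depth=1 children=['W'] left=[] right=['Z'] parent=K
Step 2 (right): focus=Z path=1 depth=1 children=[] left=['P'] right=[] parent=K
Step 3 (up): focus=K path=root depth=0 children=['P', 'Z'] (at root)
Step 4 (down 0): focus=P path=0 depth=1 children=['W'] left=[] right=['Z'] parent=K
Step 5 (right): focus=Z path=1 depth=1 children=[] left=['P'] right=[] parent=K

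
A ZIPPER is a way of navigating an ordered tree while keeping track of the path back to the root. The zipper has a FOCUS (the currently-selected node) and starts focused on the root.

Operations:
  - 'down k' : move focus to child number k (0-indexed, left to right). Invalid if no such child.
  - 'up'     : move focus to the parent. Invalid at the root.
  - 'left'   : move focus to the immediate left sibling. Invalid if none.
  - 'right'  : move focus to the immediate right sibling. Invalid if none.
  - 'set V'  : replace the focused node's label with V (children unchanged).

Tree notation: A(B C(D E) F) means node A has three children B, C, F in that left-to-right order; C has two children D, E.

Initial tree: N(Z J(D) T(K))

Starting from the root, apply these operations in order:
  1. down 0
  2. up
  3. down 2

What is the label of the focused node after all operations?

Answer: T

Derivation:
Step 1 (down 0): focus=Z path=0 depth=1 children=[] left=[] right=['J', 'T'] parent=N
Step 2 (up): focus=N path=root depth=0 children=['Z', 'J', 'T'] (at root)
Step 3 (down 2): focus=T path=2 depth=1 children=['K'] left=['Z', 'J'] right=[] parent=N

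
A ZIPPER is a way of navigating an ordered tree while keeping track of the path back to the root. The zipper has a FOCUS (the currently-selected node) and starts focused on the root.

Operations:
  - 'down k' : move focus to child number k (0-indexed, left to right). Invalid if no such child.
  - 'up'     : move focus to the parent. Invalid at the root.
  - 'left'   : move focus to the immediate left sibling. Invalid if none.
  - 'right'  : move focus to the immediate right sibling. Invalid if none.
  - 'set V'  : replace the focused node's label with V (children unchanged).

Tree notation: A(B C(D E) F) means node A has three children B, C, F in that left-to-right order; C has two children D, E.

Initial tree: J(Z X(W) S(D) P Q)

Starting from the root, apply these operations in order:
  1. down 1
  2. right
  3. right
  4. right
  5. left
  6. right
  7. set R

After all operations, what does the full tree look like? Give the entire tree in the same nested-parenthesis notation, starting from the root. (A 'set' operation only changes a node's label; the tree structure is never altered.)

Step 1 (down 1): focus=X path=1 depth=1 children=['W'] left=['Z'] right=['S', 'P', 'Q'] parent=J
Step 2 (right): focus=S path=2 depth=1 children=['D'] left=['Z', 'X'] right=['P', 'Q'] parent=J
Step 3 (right): focus=P path=3 depth=1 children=[] left=['Z', 'X', 'S'] right=['Q'] parent=J
Step 4 (right): focus=Q path=4 depth=1 children=[] left=['Z', 'X', 'S', 'P'] right=[] parent=J
Step 5 (left): focus=P path=3 depth=1 children=[] left=['Z', 'X', 'S'] right=['Q'] parent=J
Step 6 (right): focus=Q path=4 depth=1 children=[] left=['Z', 'X', 'S', 'P'] right=[] parent=J
Step 7 (set R): focus=R path=4 depth=1 children=[] left=['Z', 'X', 'S', 'P'] right=[] parent=J

Answer: J(Z X(W) S(D) P R)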